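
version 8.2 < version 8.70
True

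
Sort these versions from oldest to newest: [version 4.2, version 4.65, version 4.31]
[version 4.2, version 4.31, version 4.65]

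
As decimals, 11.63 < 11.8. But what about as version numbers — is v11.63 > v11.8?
True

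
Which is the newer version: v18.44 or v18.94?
v18.94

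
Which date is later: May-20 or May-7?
May-20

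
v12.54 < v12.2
False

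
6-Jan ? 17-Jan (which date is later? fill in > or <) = <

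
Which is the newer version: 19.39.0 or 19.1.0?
19.39.0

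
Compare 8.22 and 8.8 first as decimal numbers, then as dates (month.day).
As decimals: 8.22 < 8.8. As dates: 8/22 is later than 8/8 (day 22 > day 8).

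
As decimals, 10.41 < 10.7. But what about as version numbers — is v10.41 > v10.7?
True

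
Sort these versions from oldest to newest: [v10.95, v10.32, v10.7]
[v10.7, v10.32, v10.95]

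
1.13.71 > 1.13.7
True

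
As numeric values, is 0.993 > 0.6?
True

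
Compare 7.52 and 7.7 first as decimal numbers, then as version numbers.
As decimals: 7.52 < 7.7. As versions: v7.52 > v7.7 (minor version 52 > 7).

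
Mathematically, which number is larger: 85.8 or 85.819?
85.819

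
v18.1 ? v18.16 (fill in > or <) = <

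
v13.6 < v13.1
False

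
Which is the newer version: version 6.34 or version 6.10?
version 6.34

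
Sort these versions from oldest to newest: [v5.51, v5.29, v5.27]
[v5.27, v5.29, v5.51]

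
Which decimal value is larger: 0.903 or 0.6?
0.903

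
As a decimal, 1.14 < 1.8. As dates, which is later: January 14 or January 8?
January 14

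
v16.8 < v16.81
True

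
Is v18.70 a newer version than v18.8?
Yes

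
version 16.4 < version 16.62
True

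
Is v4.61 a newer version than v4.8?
Yes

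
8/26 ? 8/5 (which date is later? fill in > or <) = >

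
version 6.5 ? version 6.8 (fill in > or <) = <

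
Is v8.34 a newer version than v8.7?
Yes. Version numbers are compared segment by segment as integers, not as decimals: minor version 34 > 7, so v8.34 > v8.7 (even though the decimal 8.34 < 8.7).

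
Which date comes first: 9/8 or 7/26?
7/26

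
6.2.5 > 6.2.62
False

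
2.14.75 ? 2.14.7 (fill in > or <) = >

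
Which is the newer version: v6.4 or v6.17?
v6.17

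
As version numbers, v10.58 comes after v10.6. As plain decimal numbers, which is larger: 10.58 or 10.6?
10.6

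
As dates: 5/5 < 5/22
True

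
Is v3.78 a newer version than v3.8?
Yes. Version numbers are compared segment by segment as integers, not as decimals: minor version 78 > 8, so v3.78 > v3.8 (even though the decimal 3.78 < 3.8).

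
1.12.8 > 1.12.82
False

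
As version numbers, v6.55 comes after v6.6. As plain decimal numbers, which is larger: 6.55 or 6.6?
6.6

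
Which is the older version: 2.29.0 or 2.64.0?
2.29.0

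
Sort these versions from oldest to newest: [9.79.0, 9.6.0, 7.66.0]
[7.66.0, 9.6.0, 9.79.0]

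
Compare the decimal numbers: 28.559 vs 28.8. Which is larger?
28.8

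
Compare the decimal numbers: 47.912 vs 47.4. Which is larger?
47.912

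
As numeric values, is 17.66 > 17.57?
True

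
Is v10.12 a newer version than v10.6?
Yes. Version numbers are compared segment by segment as integers, not as decimals: minor version 12 > 6, so v10.12 > v10.6 (even though the decimal 10.12 < 10.6).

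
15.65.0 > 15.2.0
True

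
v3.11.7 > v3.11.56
False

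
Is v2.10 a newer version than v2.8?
Yes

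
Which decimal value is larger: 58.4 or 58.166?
58.4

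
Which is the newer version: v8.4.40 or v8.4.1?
v8.4.40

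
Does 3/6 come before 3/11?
Yes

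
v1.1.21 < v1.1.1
False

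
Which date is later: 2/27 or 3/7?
3/7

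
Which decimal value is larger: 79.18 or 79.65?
79.65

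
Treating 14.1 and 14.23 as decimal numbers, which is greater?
14.23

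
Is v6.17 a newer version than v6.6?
Yes. Version numbers are compared segment by segment as integers, not as decimals: minor version 17 > 6, so v6.17 > v6.6 (even though the decimal 6.17 < 6.6).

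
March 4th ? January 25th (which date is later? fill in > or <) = >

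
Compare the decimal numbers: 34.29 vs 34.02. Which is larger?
34.29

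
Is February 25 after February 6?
Yes. Day 25 comes after day 6 in February — this is a date comparison, not a decimal one (the decimal 2.25 would be smaller than 2.6).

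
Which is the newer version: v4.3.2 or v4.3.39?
v4.3.39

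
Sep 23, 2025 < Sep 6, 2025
False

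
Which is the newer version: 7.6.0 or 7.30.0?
7.30.0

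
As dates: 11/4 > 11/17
False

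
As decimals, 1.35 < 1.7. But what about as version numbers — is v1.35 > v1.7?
True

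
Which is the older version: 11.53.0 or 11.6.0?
11.6.0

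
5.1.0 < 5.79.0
True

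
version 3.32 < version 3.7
False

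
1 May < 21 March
False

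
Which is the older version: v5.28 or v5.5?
v5.5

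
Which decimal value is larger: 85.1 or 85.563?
85.563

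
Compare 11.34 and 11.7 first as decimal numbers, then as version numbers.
As decimals: 11.34 < 11.7. As versions: v11.34 > v11.7 (minor version 34 > 7).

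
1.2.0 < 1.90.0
True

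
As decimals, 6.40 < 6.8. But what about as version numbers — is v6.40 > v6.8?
True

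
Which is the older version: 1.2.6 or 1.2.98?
1.2.6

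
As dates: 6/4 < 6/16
True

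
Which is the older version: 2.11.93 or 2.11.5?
2.11.5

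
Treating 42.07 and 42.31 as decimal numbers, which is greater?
42.31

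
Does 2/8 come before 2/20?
Yes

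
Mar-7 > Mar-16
False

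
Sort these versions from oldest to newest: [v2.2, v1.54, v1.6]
[v1.6, v1.54, v2.2]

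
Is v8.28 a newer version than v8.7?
Yes. Version numbers are compared segment by segment as integers, not as decimals: minor version 28 > 7, so v8.28 > v8.7 (even though the decimal 8.28 < 8.7).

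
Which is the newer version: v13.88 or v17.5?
v17.5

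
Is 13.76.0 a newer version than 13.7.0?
Yes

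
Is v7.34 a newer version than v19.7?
No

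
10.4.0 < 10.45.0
True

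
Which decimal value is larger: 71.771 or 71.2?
71.771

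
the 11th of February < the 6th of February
False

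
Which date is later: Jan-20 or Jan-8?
Jan-20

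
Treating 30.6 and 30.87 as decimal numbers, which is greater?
30.87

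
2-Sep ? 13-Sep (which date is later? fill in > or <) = <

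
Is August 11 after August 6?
Yes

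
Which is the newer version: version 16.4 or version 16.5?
version 16.5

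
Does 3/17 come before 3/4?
No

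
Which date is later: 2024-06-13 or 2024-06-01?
2024-06-13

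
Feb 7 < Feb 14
True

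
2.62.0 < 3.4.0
True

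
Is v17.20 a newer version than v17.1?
Yes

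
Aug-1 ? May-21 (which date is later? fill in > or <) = >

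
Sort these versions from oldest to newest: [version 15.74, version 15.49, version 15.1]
[version 15.1, version 15.49, version 15.74]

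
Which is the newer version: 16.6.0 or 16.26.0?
16.26.0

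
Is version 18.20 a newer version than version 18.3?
Yes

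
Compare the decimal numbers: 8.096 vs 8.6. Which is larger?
8.6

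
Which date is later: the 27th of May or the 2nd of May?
the 27th of May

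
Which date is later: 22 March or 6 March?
22 March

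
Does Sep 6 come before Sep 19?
Yes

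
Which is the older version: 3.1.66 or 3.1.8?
3.1.8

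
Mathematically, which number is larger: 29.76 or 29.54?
29.76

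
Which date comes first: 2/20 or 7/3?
2/20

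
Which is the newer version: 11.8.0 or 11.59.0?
11.59.0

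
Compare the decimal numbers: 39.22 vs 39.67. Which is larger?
39.67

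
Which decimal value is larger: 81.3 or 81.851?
81.851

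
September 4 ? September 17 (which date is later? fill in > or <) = <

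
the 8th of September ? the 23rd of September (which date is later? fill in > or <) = <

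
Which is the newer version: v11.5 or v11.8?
v11.8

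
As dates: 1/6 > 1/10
False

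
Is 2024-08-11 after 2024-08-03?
Yes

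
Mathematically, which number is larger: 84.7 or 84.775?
84.775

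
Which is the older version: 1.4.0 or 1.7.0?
1.4.0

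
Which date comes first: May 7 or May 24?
May 7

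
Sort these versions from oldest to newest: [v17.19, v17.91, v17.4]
[v17.4, v17.19, v17.91]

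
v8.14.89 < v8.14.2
False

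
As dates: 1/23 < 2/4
True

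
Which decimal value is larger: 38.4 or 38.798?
38.798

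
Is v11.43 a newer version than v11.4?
Yes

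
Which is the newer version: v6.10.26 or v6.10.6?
v6.10.26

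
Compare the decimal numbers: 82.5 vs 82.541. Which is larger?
82.541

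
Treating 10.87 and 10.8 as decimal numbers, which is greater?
10.87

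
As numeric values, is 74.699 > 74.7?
False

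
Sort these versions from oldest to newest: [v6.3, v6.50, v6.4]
[v6.3, v6.4, v6.50]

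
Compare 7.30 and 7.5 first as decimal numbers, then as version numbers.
As decimals: 7.30 < 7.5. As versions: v7.30 > v7.5 (minor version 30 > 5).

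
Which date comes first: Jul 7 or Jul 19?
Jul 7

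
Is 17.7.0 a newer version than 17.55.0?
No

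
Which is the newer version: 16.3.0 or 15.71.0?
16.3.0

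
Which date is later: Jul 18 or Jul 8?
Jul 18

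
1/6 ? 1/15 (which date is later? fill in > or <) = <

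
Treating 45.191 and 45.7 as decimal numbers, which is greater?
45.7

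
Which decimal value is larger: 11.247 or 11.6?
11.6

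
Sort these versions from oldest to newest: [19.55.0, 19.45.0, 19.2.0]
[19.2.0, 19.45.0, 19.55.0]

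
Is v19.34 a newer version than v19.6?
Yes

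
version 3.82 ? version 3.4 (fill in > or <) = >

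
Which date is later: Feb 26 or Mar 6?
Mar 6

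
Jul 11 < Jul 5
False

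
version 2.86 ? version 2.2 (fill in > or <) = >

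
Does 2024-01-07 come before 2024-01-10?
Yes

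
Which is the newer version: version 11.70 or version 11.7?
version 11.70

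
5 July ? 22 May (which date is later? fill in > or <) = >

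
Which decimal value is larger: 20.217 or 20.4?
20.4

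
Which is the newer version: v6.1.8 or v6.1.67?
v6.1.67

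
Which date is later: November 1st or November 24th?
November 24th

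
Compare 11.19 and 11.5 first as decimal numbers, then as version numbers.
As decimals: 11.19 < 11.5. As versions: v11.19 > v11.5 (minor version 19 > 5).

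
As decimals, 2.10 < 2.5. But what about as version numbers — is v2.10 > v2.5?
True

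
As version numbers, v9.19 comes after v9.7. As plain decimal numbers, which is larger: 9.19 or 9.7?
9.7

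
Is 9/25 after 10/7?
No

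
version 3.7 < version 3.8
True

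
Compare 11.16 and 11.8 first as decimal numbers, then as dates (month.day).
As decimals: 11.16 < 11.8. As dates: 11/16 is later than 11/8 (day 16 > day 8).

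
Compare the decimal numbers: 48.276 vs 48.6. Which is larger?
48.6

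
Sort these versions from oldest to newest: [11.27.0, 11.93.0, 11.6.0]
[11.6.0, 11.27.0, 11.93.0]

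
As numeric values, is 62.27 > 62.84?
False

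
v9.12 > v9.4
True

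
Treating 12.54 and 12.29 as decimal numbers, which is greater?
12.54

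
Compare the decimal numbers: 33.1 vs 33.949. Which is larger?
33.949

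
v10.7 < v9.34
False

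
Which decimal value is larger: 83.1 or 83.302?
83.302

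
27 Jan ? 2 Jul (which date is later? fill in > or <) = <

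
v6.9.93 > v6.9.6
True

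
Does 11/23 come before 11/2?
No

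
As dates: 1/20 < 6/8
True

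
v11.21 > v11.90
False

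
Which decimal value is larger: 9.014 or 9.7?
9.7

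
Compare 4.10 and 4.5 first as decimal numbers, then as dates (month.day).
As decimals: 4.10 < 4.5. As dates: 4/10 is later than 4/5 (day 10 > day 5).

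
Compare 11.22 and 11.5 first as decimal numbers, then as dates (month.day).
As decimals: 11.22 < 11.5. As dates: 11/22 is later than 11/5 (day 22 > day 5).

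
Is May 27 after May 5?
Yes. Day 27 comes after day 5 in May — this is a date comparison, not a decimal one (the decimal 5.27 would be smaller than 5.5).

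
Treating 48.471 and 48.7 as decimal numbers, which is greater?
48.7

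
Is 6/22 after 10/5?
No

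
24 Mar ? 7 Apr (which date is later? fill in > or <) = <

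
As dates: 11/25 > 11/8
True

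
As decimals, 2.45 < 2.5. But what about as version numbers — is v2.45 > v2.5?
True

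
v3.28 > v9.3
False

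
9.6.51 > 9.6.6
True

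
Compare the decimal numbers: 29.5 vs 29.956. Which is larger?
29.956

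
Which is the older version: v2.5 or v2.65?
v2.5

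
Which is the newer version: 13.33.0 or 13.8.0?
13.33.0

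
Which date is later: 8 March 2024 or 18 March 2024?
18 March 2024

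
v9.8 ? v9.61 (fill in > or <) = <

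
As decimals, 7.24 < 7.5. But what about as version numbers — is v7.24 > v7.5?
True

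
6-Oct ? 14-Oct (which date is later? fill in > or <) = <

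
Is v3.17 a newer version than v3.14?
Yes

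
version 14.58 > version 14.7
True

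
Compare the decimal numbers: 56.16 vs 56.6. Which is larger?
56.6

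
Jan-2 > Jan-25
False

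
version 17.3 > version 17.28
False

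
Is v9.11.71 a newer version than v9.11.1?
Yes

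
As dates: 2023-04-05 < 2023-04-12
True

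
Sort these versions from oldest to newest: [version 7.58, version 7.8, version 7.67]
[version 7.8, version 7.58, version 7.67]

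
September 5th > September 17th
False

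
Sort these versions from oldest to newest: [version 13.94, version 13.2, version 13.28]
[version 13.2, version 13.28, version 13.94]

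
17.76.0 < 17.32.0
False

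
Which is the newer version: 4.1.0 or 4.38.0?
4.38.0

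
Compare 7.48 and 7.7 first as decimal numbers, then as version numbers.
As decimals: 7.48 < 7.7. As versions: v7.48 > v7.7 (minor version 48 > 7).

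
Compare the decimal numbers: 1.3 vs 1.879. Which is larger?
1.879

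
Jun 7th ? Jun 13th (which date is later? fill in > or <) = <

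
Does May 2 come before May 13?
Yes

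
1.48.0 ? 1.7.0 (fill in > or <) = >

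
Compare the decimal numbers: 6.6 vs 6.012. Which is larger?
6.6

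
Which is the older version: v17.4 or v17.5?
v17.4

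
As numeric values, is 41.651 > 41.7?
False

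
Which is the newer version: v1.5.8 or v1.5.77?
v1.5.77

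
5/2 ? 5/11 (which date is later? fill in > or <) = <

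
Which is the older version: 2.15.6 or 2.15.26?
2.15.6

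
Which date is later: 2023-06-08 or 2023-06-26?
2023-06-26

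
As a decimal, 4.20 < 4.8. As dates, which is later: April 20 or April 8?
April 20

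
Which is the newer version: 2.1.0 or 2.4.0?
2.4.0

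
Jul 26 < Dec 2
True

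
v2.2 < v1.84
False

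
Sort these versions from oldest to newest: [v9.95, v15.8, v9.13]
[v9.13, v9.95, v15.8]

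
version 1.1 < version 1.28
True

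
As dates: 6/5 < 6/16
True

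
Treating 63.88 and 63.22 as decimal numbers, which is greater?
63.88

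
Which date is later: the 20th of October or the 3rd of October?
the 20th of October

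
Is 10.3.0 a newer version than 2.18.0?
Yes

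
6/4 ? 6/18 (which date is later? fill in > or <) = <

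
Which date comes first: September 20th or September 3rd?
September 3rd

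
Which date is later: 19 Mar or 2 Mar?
19 Mar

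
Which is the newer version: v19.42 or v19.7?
v19.42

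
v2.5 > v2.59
False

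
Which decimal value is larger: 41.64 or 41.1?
41.64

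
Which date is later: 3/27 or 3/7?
3/27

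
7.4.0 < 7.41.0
True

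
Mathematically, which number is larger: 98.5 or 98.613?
98.613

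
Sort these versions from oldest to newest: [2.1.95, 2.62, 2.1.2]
[2.1.2, 2.1.95, 2.62]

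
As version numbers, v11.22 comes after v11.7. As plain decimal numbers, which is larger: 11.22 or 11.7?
11.7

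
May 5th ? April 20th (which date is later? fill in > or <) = >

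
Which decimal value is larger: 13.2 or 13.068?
13.2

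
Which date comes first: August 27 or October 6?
August 27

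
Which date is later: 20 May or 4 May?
20 May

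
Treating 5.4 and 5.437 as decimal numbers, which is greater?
5.437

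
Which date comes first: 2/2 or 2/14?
2/2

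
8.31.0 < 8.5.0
False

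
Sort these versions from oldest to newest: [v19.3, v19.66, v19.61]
[v19.3, v19.61, v19.66]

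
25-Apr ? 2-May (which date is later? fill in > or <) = <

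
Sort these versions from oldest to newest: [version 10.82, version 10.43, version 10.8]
[version 10.8, version 10.43, version 10.82]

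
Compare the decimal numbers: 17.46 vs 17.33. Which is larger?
17.46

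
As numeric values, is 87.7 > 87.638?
True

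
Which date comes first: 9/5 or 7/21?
7/21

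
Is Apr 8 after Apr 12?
No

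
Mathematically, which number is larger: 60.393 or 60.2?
60.393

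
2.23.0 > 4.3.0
False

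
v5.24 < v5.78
True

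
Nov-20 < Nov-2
False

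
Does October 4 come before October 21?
Yes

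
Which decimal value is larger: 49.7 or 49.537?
49.7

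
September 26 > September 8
True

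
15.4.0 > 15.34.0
False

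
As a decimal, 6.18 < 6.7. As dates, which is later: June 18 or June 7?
June 18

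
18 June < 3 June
False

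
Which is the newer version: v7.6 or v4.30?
v7.6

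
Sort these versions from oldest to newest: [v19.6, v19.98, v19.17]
[v19.6, v19.17, v19.98]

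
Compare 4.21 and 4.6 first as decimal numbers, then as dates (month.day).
As decimals: 4.21 < 4.6. As dates: 4/21 is later than 4/6 (day 21 > day 6).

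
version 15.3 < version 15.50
True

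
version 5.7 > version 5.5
True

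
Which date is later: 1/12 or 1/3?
1/12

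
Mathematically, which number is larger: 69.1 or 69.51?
69.51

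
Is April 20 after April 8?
Yes. Day 20 comes after day 8 in April — this is a date comparison, not a decimal one (the decimal 4.20 would be smaller than 4.8).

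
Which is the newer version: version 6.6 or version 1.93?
version 6.6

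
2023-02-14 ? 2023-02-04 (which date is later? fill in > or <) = >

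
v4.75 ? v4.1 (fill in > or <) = >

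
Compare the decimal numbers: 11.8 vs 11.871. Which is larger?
11.871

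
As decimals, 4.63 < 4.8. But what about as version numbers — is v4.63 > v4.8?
True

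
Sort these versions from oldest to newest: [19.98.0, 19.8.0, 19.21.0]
[19.8.0, 19.21.0, 19.98.0]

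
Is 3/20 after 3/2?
Yes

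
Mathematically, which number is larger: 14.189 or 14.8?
14.8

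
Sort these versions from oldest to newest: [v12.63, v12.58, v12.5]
[v12.5, v12.58, v12.63]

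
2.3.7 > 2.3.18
False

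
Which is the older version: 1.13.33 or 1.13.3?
1.13.3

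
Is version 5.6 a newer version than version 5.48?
No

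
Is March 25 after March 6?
Yes. Day 25 comes after day 6 in March — this is a date comparison, not a decimal one (the decimal 3.25 would be smaller than 3.6).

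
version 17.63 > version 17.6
True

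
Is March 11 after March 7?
Yes. Day 11 comes after day 7 in March — this is a date comparison, not a decimal one (the decimal 3.11 would be smaller than 3.7).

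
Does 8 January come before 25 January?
Yes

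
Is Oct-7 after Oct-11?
No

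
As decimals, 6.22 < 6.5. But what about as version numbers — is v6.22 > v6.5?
True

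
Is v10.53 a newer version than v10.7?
Yes. Version numbers are compared segment by segment as integers, not as decimals: minor version 53 > 7, so v10.53 > v10.7 (even though the decimal 10.53 < 10.7).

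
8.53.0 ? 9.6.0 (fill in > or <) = <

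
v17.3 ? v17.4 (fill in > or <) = <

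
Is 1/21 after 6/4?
No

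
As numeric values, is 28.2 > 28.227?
False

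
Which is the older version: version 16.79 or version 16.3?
version 16.3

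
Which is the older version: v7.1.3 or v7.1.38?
v7.1.3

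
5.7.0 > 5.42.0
False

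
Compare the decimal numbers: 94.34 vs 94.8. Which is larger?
94.8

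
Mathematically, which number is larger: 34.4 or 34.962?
34.962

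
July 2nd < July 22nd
True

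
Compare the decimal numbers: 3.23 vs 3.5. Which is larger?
3.5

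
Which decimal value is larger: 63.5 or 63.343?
63.5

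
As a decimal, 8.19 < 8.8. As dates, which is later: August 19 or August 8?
August 19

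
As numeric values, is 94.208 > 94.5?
False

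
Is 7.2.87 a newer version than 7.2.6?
Yes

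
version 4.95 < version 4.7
False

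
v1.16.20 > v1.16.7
True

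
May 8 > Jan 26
True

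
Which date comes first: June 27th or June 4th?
June 4th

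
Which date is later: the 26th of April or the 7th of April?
the 26th of April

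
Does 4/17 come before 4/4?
No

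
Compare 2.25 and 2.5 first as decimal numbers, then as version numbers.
As decimals: 2.25 < 2.5. As versions: v2.25 > v2.5 (minor version 25 > 5).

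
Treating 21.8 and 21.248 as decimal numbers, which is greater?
21.8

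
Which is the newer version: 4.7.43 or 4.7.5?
4.7.43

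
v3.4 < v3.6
True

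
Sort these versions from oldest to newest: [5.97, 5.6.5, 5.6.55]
[5.6.5, 5.6.55, 5.97]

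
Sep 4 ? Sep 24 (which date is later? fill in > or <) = <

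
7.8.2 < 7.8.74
True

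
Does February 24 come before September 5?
Yes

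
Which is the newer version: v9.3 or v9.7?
v9.7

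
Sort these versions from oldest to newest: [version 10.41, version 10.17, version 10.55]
[version 10.17, version 10.41, version 10.55]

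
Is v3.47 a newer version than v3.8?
Yes. Version numbers are compared segment by segment as integers, not as decimals: minor version 47 > 8, so v3.47 > v3.8 (even though the decimal 3.47 < 3.8).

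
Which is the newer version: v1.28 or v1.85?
v1.85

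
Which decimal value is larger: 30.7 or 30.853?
30.853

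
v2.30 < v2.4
False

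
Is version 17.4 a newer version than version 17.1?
Yes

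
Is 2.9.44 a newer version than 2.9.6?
Yes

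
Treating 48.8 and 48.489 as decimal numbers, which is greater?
48.8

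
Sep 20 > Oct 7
False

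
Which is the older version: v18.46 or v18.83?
v18.46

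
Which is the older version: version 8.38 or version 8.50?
version 8.38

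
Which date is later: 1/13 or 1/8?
1/13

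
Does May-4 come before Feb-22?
No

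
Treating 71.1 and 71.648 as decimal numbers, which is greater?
71.648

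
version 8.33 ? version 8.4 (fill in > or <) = >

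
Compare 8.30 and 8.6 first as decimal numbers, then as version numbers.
As decimals: 8.30 < 8.6. As versions: v8.30 > v8.6 (minor version 30 > 6).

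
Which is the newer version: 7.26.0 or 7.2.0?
7.26.0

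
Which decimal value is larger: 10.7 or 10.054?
10.7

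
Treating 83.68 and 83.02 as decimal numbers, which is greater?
83.68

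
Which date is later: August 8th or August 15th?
August 15th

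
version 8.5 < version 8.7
True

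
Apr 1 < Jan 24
False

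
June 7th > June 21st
False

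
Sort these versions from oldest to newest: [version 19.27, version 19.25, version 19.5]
[version 19.5, version 19.25, version 19.27]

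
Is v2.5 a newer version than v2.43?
No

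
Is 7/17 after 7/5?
Yes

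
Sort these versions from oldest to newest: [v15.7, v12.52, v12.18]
[v12.18, v12.52, v15.7]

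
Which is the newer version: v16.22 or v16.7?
v16.22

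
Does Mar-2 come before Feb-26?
No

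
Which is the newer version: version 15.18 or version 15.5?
version 15.18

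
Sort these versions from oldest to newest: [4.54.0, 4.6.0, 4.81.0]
[4.6.0, 4.54.0, 4.81.0]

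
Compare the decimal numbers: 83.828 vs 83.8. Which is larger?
83.828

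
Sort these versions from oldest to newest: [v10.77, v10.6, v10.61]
[v10.6, v10.61, v10.77]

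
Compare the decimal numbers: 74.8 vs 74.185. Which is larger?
74.8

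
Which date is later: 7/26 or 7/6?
7/26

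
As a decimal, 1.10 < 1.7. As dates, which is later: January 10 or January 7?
January 10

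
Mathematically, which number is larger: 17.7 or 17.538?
17.7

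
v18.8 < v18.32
True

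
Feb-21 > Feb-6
True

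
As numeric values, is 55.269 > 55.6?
False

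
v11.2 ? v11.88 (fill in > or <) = <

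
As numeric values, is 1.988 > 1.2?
True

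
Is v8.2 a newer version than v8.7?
No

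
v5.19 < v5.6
False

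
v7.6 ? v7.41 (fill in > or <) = <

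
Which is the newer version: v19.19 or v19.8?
v19.19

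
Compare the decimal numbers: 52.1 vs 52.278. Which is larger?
52.278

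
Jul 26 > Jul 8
True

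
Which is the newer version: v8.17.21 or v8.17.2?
v8.17.21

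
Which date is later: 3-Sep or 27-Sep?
27-Sep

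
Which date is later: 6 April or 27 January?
6 April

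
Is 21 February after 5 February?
Yes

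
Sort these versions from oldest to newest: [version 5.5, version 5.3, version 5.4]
[version 5.3, version 5.4, version 5.5]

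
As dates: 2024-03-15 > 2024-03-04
True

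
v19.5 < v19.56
True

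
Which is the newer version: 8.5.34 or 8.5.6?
8.5.34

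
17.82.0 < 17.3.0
False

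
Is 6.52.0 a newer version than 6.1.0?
Yes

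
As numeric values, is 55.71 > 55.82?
False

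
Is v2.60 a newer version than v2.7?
Yes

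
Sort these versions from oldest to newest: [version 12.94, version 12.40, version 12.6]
[version 12.6, version 12.40, version 12.94]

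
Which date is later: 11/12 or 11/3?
11/12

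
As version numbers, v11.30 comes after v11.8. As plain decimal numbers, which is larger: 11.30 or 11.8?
11.8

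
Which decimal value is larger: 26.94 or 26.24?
26.94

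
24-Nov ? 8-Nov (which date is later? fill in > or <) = >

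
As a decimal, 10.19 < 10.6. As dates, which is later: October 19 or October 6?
October 19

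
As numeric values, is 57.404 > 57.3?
True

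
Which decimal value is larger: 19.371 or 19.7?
19.7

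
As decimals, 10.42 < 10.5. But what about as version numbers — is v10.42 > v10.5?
True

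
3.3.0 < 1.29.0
False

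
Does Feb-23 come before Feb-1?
No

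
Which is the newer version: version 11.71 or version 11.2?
version 11.71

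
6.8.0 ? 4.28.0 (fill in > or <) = >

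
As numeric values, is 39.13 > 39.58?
False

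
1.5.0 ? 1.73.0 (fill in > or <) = <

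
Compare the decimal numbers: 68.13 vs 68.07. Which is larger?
68.13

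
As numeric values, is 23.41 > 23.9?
False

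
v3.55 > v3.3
True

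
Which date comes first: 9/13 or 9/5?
9/5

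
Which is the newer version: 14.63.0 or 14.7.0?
14.63.0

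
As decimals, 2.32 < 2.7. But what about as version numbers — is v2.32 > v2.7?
True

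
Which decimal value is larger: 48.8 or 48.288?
48.8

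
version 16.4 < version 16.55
True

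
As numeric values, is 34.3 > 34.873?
False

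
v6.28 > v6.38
False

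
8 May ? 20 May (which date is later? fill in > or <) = <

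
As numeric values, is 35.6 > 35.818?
False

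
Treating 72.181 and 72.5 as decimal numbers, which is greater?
72.5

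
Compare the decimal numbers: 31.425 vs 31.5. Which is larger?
31.5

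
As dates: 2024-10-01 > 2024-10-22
False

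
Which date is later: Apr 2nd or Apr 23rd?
Apr 23rd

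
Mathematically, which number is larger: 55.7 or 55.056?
55.7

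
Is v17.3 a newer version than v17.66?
No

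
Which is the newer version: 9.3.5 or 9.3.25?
9.3.25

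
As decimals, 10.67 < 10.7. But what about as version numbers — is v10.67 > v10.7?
True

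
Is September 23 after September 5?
Yes. Day 23 comes after day 5 in September — this is a date comparison, not a decimal one (the decimal 9.23 would be smaller than 9.5).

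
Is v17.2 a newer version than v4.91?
Yes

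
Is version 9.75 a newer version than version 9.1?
Yes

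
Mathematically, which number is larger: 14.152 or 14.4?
14.4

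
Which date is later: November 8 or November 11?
November 11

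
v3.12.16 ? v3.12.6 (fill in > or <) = >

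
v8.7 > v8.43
False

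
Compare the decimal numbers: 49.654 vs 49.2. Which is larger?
49.654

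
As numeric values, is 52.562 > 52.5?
True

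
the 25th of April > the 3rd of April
True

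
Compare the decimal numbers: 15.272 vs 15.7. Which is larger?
15.7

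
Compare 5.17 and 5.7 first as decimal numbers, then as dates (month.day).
As decimals: 5.17 < 5.7. As dates: 5/17 is later than 5/7 (day 17 > day 7).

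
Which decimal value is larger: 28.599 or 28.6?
28.6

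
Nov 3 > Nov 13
False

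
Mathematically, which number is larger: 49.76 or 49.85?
49.85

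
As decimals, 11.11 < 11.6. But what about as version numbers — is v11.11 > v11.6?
True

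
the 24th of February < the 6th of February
False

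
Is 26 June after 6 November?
No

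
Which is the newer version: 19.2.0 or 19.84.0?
19.84.0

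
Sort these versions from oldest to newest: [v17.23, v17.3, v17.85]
[v17.3, v17.23, v17.85]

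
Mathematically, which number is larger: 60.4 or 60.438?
60.438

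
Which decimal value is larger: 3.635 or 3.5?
3.635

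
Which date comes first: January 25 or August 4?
January 25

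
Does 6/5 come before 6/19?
Yes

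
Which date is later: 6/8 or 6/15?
6/15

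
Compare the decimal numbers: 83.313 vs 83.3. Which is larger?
83.313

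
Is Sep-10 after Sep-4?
Yes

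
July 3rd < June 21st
False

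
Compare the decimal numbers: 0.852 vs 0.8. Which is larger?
0.852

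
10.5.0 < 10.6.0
True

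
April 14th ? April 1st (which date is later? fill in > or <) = >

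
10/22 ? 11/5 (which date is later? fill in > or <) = <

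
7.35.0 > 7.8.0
True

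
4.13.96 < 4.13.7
False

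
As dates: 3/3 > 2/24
True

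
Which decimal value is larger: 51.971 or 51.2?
51.971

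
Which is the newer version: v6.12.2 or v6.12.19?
v6.12.19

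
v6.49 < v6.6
False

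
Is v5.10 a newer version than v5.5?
Yes. Version numbers are compared segment by segment as integers, not as decimals: minor version 10 > 5, so v5.10 > v5.5 (even though the decimal 5.10 < 5.5).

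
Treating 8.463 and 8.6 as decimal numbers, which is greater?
8.6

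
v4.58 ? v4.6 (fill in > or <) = >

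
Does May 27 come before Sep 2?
Yes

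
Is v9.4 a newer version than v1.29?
Yes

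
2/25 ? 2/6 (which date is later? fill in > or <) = >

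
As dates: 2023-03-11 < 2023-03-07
False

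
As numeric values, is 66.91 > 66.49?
True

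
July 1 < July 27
True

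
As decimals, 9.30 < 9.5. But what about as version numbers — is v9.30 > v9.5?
True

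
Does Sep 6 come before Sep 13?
Yes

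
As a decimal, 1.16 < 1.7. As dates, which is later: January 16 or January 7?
January 16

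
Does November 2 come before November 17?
Yes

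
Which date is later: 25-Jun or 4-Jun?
25-Jun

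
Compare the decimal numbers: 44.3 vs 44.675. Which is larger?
44.675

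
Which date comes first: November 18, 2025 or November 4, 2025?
November 4, 2025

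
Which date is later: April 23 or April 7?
April 23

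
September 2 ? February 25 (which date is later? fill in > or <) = >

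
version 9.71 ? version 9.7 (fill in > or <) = >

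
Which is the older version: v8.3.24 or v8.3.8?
v8.3.8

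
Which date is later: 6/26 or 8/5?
8/5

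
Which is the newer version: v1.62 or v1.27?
v1.62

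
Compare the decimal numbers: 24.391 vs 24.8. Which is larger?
24.8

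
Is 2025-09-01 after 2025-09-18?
No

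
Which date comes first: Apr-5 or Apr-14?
Apr-5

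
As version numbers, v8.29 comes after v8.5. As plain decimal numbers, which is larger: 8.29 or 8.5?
8.5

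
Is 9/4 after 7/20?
Yes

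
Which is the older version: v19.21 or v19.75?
v19.21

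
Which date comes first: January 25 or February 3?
January 25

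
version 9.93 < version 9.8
False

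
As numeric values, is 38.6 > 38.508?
True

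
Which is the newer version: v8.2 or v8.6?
v8.6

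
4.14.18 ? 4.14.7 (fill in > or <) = >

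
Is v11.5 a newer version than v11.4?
Yes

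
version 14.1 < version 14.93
True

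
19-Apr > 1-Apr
True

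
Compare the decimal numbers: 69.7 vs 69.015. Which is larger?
69.7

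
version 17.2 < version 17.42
True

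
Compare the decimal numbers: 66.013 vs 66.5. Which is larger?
66.5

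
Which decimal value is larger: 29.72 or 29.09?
29.72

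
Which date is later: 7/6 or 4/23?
7/6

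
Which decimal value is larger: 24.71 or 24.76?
24.76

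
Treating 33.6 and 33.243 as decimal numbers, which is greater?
33.6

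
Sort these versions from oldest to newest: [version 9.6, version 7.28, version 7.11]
[version 7.11, version 7.28, version 9.6]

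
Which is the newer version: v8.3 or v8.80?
v8.80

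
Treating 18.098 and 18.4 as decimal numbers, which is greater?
18.4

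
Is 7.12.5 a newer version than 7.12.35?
No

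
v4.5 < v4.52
True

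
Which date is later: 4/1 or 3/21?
4/1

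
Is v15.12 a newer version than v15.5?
Yes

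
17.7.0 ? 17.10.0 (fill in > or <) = <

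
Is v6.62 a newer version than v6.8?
Yes. Version numbers are compared segment by segment as integers, not as decimals: minor version 62 > 8, so v6.62 > v6.8 (even though the decimal 6.62 < 6.8).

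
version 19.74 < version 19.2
False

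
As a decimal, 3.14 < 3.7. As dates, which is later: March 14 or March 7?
March 14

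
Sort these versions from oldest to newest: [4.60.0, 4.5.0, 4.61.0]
[4.5.0, 4.60.0, 4.61.0]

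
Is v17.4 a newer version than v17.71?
No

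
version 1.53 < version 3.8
True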